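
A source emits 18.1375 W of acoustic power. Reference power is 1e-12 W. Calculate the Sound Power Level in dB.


Given values:
  W = 18.1375 W
  W_ref = 1e-12 W
Formula: SWL = 10 * log10(W / W_ref)
Compute ratio: W / W_ref = 18137500000000
Compute log10: log10(18137500000000) = 13.258577
Multiply: SWL = 10 * 13.258577 = 132.59

132.59 dB


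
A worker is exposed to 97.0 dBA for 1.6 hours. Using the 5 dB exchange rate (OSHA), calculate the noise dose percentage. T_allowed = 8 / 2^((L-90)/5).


Given values:
  L = 97.0 dBA, T = 1.6 hours
Formula: T_allowed = 8 / 2^((L - 90) / 5)
Compute exponent: (97.0 - 90) / 5 = 1.4
Compute 2^(1.4) = 2.639016
T_allowed = 8 / 2.639016 = 3.031433 hours
Dose = (T / T_allowed) * 100
Dose = (1.6 / 3.031433) * 100 = 52.78

52.78 %


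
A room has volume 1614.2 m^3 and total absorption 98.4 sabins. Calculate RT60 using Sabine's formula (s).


Given values:
  V = 1614.2 m^3
  A = 98.4 sabins
Formula: RT60 = 0.161 * V / A
Numerator: 0.161 * 1614.2 = 259.8862
RT60 = 259.8862 / 98.4 = 2.641

2.641 s


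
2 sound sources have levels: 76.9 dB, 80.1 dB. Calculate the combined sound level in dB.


Formula: L_total = 10 * log10( sum(10^(Li/10)) )
  Source 1: 10^(76.9/10) = 48977881.9368
  Source 2: 10^(80.1/10) = 102329299.2281
Sum of linear values = 151307181.1649
L_total = 10 * log10(151307181.1649) = 81.8

81.8 dB


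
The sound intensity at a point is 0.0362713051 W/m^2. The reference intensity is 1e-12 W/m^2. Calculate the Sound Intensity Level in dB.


Given values:
  I = 0.0362713051 W/m^2
  I_ref = 1e-12 W/m^2
Formula: SIL = 10 * log10(I / I_ref)
Compute ratio: I / I_ref = 36271305100
Compute log10: log10(36271305100) = 10.559563
Multiply: SIL = 10 * 10.559563 = 105.6

105.6 dB


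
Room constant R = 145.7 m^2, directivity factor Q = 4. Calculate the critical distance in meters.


Given values:
  R = 145.7 m^2, Q = 4
Formula: d_c = 0.141 * sqrt(Q * R)
Compute Q * R = 4 * 145.7 = 582.8
Compute sqrt(582.8) = 24.1413
d_c = 0.141 * 24.1413 = 3.404

3.404 m


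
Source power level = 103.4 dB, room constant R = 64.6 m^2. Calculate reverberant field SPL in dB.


Given values:
  Lw = 103.4 dB, R = 64.6 m^2
Formula: SPL = Lw + 10 * log10(4 / R)
Compute 4 / R = 4 / 64.6 = 0.06192
Compute 10 * log10(0.06192) = -12.0817
SPL = 103.4 + (-12.0817) = 91.32

91.32 dB


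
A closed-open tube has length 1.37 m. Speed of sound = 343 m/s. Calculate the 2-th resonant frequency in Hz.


Given values:
  Tube type: closed-open, L = 1.37 m, c = 343 m/s, n = 2
Formula: f_n = (2n - 1) * c / (4 * L)
Compute 2n - 1 = 2*2 - 1 = 3
Compute 4 * L = 4 * 1.37 = 5.48
f = 3 * 343 / 5.48
f = 187.77

187.77 Hz


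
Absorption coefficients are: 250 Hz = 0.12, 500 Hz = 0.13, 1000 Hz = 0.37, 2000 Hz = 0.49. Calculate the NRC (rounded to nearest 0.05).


Given values:
  a_250 = 0.12, a_500 = 0.13
  a_1000 = 0.37, a_2000 = 0.49
Formula: NRC = (a250 + a500 + a1000 + a2000) / 4
Sum = 0.12 + 0.13 + 0.37 + 0.49 = 1.11
NRC = 1.11 / 4 = 0.2775
Rounded to nearest 0.05: 0.3

0.3


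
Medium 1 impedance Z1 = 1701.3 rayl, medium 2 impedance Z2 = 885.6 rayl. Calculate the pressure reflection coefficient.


Given values:
  Z1 = 1701.3 rayl, Z2 = 885.6 rayl
Formula: R = (Z2 - Z1) / (Z2 + Z1)
Numerator: Z2 - Z1 = 885.6 - 1701.3 = -815.7
Denominator: Z2 + Z1 = 885.6 + 1701.3 = 2586.9
R = -815.7 / 2586.9 = -0.3153

-0.3153


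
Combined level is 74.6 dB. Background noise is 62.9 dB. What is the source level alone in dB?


Given values:
  L_total = 74.6 dB, L_bg = 62.9 dB
Formula: L_source = 10 * log10(10^(L_total/10) - 10^(L_bg/10))
Convert to linear:
  10^(74.6/10) = 28840315.0313
  10^(62.9/10) = 1949844.5998
Difference: 28840315.0313 - 1949844.5998 = 26890470.4315
L_source = 10 * log10(26890470.4315) = 74.3

74.3 dB


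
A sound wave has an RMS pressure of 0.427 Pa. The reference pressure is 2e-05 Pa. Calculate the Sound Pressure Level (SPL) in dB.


Given values:
  p = 0.427 Pa
  p_ref = 2e-05 Pa
Formula: SPL = 20 * log10(p / p_ref)
Compute ratio: p / p_ref = 0.427 / 2e-05 = 21350
Compute log10: log10(21350) = 4.329398
Multiply: SPL = 20 * 4.329398 = 86.59

86.59 dB


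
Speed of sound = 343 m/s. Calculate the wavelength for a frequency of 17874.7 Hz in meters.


Given values:
  c = 343 m/s, f = 17874.7 Hz
Formula: lambda = c / f
lambda = 343 / 17874.7
lambda = 0.0192

0.0192 m


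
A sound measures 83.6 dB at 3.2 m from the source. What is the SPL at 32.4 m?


Given values:
  SPL1 = 83.6 dB, r1 = 3.2 m, r2 = 32.4 m
Formula: SPL2 = SPL1 - 20 * log10(r2 / r1)
Compute ratio: r2 / r1 = 32.4 / 3.2 = 10.125
Compute log10: log10(10.125) = 1.005395
Compute drop: 20 * 1.005395 = 20.1079
SPL2 = 83.6 - 20.1079 = 63.49

63.49 dB


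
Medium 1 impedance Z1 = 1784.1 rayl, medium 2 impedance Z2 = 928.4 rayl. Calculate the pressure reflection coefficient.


Given values:
  Z1 = 1784.1 rayl, Z2 = 928.4 rayl
Formula: R = (Z2 - Z1) / (Z2 + Z1)
Numerator: Z2 - Z1 = 928.4 - 1784.1 = -855.7
Denominator: Z2 + Z1 = 928.4 + 1784.1 = 2712.5
R = -855.7 / 2712.5 = -0.3155

-0.3155


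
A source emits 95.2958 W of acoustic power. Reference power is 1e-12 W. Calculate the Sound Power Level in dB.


Given values:
  W = 95.2958 W
  W_ref = 1e-12 W
Formula: SWL = 10 * log10(W / W_ref)
Compute ratio: W / W_ref = 95295800000000
Compute log10: log10(95295800000000) = 13.979074
Multiply: SWL = 10 * 13.979074 = 139.79

139.79 dB


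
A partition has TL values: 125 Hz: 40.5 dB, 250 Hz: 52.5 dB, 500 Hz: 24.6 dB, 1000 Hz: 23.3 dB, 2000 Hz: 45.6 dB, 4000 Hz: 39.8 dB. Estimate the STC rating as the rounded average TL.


Given TL values at each frequency:
  125 Hz: 40.5 dB
  250 Hz: 52.5 dB
  500 Hz: 24.6 dB
  1000 Hz: 23.3 dB
  2000 Hz: 45.6 dB
  4000 Hz: 39.8 dB
Formula: STC ~ round(average of TL values)
Sum = 40.5 + 52.5 + 24.6 + 23.3 + 45.6 + 39.8 = 226.3
Average = 226.3 / 6 = 37.72
Rounded: 38

38


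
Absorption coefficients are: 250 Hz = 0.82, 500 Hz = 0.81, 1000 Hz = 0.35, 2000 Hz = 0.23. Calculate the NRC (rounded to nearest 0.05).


Given values:
  a_250 = 0.82, a_500 = 0.81
  a_1000 = 0.35, a_2000 = 0.23
Formula: NRC = (a250 + a500 + a1000 + a2000) / 4
Sum = 0.82 + 0.81 + 0.35 + 0.23 = 2.21
NRC = 2.21 / 4 = 0.5525
Rounded to nearest 0.05: 0.55

0.55


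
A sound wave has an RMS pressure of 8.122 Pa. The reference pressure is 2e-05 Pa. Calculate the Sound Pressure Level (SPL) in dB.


Given values:
  p = 8.122 Pa
  p_ref = 2e-05 Pa
Formula: SPL = 20 * log10(p / p_ref)
Compute ratio: p / p_ref = 8.122 / 2e-05 = 406100
Compute log10: log10(406100) = 5.608633
Multiply: SPL = 20 * 5.608633 = 112.17

112.17 dB


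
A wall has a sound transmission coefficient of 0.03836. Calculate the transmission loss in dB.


Given values:
  tau = 0.03836
Formula: TL = 10 * log10(1 / tau)
Compute 1 / tau = 1 / 0.03836 = 26.0688
Compute log10(26.0688) = 1.416121
TL = 10 * 1.416121 = 14.16

14.16 dB


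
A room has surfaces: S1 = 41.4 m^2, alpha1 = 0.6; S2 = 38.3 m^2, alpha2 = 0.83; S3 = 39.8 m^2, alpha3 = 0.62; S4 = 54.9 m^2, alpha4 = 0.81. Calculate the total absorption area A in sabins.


Given surfaces:
  Surface 1: 41.4 * 0.6 = 24.84
  Surface 2: 38.3 * 0.83 = 31.789
  Surface 3: 39.8 * 0.62 = 24.676
  Surface 4: 54.9 * 0.81 = 44.469
Formula: A = sum(Si * alpha_i)
A = 24.84 + 31.789 + 24.676 + 44.469
A = 125.77

125.77 sabins


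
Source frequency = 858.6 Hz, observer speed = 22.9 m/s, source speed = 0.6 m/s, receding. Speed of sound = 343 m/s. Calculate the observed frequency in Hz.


Given values:
  f_s = 858.6 Hz, v_o = 22.9 m/s, v_s = 0.6 m/s
  Direction: receding
Formula: f_o = f_s * (c - v_o) / (c + v_s)
Numerator: c - v_o = 343 - 22.9 = 320.1
Denominator: c + v_s = 343 + 0.6 = 343.6
f_o = 858.6 * 320.1 / 343.6 = 799.88

799.88 Hz


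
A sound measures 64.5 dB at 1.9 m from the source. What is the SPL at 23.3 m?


Given values:
  SPL1 = 64.5 dB, r1 = 1.9 m, r2 = 23.3 m
Formula: SPL2 = SPL1 - 20 * log10(r2 / r1)
Compute ratio: r2 / r1 = 23.3 / 1.9 = 12.2632
Compute log10: log10(12.2632) = 1.088604
Compute drop: 20 * 1.088604 = 21.7721
SPL2 = 64.5 - 21.7721 = 42.73

42.73 dB


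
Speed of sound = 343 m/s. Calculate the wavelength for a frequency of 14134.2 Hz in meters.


Given values:
  c = 343 m/s, f = 14134.2 Hz
Formula: lambda = c / f
lambda = 343 / 14134.2
lambda = 0.0243

0.0243 m


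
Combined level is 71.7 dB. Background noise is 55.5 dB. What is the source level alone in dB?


Given values:
  L_total = 71.7 dB, L_bg = 55.5 dB
Formula: L_source = 10 * log10(10^(L_total/10) - 10^(L_bg/10))
Convert to linear:
  10^(71.7/10) = 14791083.8817
  10^(55.5/10) = 354813.3892
Difference: 14791083.8817 - 354813.3892 = 14436270.4925
L_source = 10 * log10(14436270.4925) = 71.59

71.59 dB


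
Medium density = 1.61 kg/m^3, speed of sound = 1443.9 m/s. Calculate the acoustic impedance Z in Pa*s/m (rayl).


Given values:
  rho = 1.61 kg/m^3
  c = 1443.9 m/s
Formula: Z = rho * c
Z = 1.61 * 1443.9
Z = 2324.68

2324.68 rayl


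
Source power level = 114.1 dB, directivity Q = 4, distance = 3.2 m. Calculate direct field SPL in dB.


Given values:
  Lw = 114.1 dB, Q = 4, r = 3.2 m
Formula: SPL = Lw + 10 * log10(Q / (4 * pi * r^2))
Compute 4 * pi * r^2 = 4 * pi * 3.2^2 = 128.6796
Compute Q / denom = 4 / 128.6796 = 0.03108496
Compute 10 * log10(0.03108496) = -15.0745
SPL = 114.1 + (-15.0745) = 99.03

99.03 dB


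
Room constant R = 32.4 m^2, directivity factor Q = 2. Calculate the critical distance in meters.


Given values:
  R = 32.4 m^2, Q = 2
Formula: d_c = 0.141 * sqrt(Q * R)
Compute Q * R = 2 * 32.4 = 64.8
Compute sqrt(64.8) = 8.0498
d_c = 0.141 * 8.0498 = 1.135

1.135 m


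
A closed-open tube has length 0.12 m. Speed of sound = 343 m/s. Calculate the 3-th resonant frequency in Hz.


Given values:
  Tube type: closed-open, L = 0.12 m, c = 343 m/s, n = 3
Formula: f_n = (2n - 1) * c / (4 * L)
Compute 2n - 1 = 2*3 - 1 = 5
Compute 4 * L = 4 * 0.12 = 0.48
f = 5 * 343 / 0.48
f = 3572.92

3572.92 Hz


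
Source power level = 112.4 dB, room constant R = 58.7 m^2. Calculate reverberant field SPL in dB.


Given values:
  Lw = 112.4 dB, R = 58.7 m^2
Formula: SPL = Lw + 10 * log10(4 / R)
Compute 4 / R = 4 / 58.7 = 0.068143
Compute 10 * log10(0.068143) = -11.6658
SPL = 112.4 + (-11.6658) = 100.73

100.73 dB


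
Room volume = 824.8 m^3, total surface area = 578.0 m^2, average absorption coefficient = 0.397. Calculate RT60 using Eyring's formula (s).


Given values:
  V = 824.8 m^3, S = 578.0 m^2, alpha = 0.397
Formula: RT60 = 0.161 * V / (-S * ln(1 - alpha))
Compute ln(1 - 0.397) = ln(0.603) = -0.505838
Denominator: -578.0 * -0.505838 = 292.3744
Numerator: 0.161 * 824.8 = 132.7928
RT60 = 132.7928 / 292.3744 = 0.454

0.454 s


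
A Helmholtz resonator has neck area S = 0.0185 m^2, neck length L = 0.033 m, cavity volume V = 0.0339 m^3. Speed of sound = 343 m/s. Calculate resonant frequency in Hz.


Given values:
  S = 0.0185 m^2, L = 0.033 m, V = 0.0339 m^3, c = 343 m/s
Formula: f = (c / (2*pi)) * sqrt(S / (V * L))
Compute V * L = 0.0339 * 0.033 = 0.0011187
Compute S / (V * L) = 0.0185 / 0.0011187 = 16.5371
Compute sqrt(16.5371) = 4.066583
Compute c / (2*pi) = 343 / 6.283185 = 54.590148
f = 54.590148 * 4.066583 = 222.0

222.0 Hz


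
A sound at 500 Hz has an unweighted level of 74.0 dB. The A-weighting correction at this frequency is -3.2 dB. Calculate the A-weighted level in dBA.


Given values:
  SPL = 74.0 dB
  A-weighting at 500 Hz = -3.2 dB
Formula: L_A = SPL + A_weight
L_A = 74.0 + (-3.2)
L_A = 70.8

70.8 dBA


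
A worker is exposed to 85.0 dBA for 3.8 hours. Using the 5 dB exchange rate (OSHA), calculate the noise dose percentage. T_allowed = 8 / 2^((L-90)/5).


Given values:
  L = 85.0 dBA, T = 3.8 hours
Formula: T_allowed = 8 / 2^((L - 90) / 5)
Compute exponent: (85.0 - 90) / 5 = -1.0
Compute 2^(-1.0) = 0.5
T_allowed = 8 / 0.5 = 16.0 hours
Dose = (T / T_allowed) * 100
Dose = (3.8 / 16.0) * 100 = 23.75

23.75 %


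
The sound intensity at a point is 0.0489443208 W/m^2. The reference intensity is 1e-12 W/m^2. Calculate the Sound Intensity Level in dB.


Given values:
  I = 0.0489443208 W/m^2
  I_ref = 1e-12 W/m^2
Formula: SIL = 10 * log10(I / I_ref)
Compute ratio: I / I_ref = 48944320800
Compute log10: log10(48944320800) = 10.689702
Multiply: SIL = 10 * 10.689702 = 106.9

106.9 dB


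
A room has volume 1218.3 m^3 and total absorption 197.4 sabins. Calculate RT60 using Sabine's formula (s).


Given values:
  V = 1218.3 m^3
  A = 197.4 sabins
Formula: RT60 = 0.161 * V / A
Numerator: 0.161 * 1218.3 = 196.1463
RT60 = 196.1463 / 197.4 = 0.994

0.994 s


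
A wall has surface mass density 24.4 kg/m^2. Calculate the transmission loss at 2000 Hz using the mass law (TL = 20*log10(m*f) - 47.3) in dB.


Given values:
  m = 24.4 kg/m^2, f = 2000 Hz
Formula: TL = 20 * log10(m * f) - 47.3
Compute m * f = 24.4 * 2000 = 48800.0
Compute log10(48800.0) = 4.68842
Compute 20 * 4.68842 = 93.7684
TL = 93.7684 - 47.3 = 46.47

46.47 dB


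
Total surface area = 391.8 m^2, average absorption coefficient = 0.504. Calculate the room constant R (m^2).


Given values:
  S = 391.8 m^2, alpha = 0.504
Formula: R = S * alpha / (1 - alpha)
Numerator: 391.8 * 0.504 = 197.4672
Denominator: 1 - 0.504 = 0.496
R = 197.4672 / 0.496 = 398.12

398.12 m^2


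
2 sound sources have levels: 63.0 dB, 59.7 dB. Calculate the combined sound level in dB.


Formula: L_total = 10 * log10( sum(10^(Li/10)) )
  Source 1: 10^(63.0/10) = 1995262.315
  Source 2: 10^(59.7/10) = 933254.3008
Sum of linear values = 2928516.6158
L_total = 10 * log10(2928516.6158) = 64.67

64.67 dB


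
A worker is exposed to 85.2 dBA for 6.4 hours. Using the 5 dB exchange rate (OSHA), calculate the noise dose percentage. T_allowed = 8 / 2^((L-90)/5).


Given values:
  L = 85.2 dBA, T = 6.4 hours
Formula: T_allowed = 8 / 2^((L - 90) / 5)
Compute exponent: (85.2 - 90) / 5 = -0.96
Compute 2^(-0.96) = 0.514057
T_allowed = 8 / 0.514057 = 15.562477 hours
Dose = (T / T_allowed) * 100
Dose = (6.4 / 15.562477) * 100 = 41.12

41.12 %


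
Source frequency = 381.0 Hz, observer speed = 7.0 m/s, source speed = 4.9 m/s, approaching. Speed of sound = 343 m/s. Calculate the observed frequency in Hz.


Given values:
  f_s = 381.0 Hz, v_o = 7.0 m/s, v_s = 4.9 m/s
  Direction: approaching
Formula: f_o = f_s * (c + v_o) / (c - v_s)
Numerator: c + v_o = 343 + 7.0 = 350.0
Denominator: c - v_s = 343 - 4.9 = 338.1
f_o = 381.0 * 350.0 / 338.1 = 394.41

394.41 Hz


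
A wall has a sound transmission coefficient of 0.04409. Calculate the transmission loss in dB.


Given values:
  tau = 0.04409
Formula: TL = 10 * log10(1 / tau)
Compute 1 / tau = 1 / 0.04409 = 22.6809
Compute log10(22.6809) = 1.35566
TL = 10 * 1.35566 = 13.56

13.56 dB


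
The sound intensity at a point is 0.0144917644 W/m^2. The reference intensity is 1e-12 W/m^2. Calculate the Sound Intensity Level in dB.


Given values:
  I = 0.0144917644 W/m^2
  I_ref = 1e-12 W/m^2
Formula: SIL = 10 * log10(I / I_ref)
Compute ratio: I / I_ref = 14491764400
Compute log10: log10(14491764400) = 10.161121
Multiply: SIL = 10 * 10.161121 = 101.61

101.61 dB


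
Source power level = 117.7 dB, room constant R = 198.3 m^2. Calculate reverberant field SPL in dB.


Given values:
  Lw = 117.7 dB, R = 198.3 m^2
Formula: SPL = Lw + 10 * log10(4 / R)
Compute 4 / R = 4 / 198.3 = 0.020171
Compute 10 * log10(0.020171) = -16.9527
SPL = 117.7 + (-16.9527) = 100.75

100.75 dB


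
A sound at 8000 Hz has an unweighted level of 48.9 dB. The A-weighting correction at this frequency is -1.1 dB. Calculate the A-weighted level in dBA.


Given values:
  SPL = 48.9 dB
  A-weighting at 8000 Hz = -1.1 dB
Formula: L_A = SPL + A_weight
L_A = 48.9 + (-1.1)
L_A = 47.8

47.8 dBA


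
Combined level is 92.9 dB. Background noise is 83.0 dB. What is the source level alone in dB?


Given values:
  L_total = 92.9 dB, L_bg = 83.0 dB
Formula: L_source = 10 * log10(10^(L_total/10) - 10^(L_bg/10))
Convert to linear:
  10^(92.9/10) = 1949844599.758
  10^(83.0/10) = 199526231.4969
Difference: 1949844599.758 - 199526231.4969 = 1750318368.2611
L_source = 10 * log10(1750318368.2611) = 92.43

92.43 dB


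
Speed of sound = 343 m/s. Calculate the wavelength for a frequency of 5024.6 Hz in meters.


Given values:
  c = 343 m/s, f = 5024.6 Hz
Formula: lambda = c / f
lambda = 343 / 5024.6
lambda = 0.0683

0.0683 m


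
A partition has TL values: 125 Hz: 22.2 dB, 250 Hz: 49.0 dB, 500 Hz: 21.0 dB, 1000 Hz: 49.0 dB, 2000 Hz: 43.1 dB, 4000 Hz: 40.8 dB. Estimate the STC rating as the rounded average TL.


Given TL values at each frequency:
  125 Hz: 22.2 dB
  250 Hz: 49.0 dB
  500 Hz: 21.0 dB
  1000 Hz: 49.0 dB
  2000 Hz: 43.1 dB
  4000 Hz: 40.8 dB
Formula: STC ~ round(average of TL values)
Sum = 22.2 + 49.0 + 21.0 + 49.0 + 43.1 + 40.8 = 225.1
Average = 225.1 / 6 = 37.52
Rounded: 38

38


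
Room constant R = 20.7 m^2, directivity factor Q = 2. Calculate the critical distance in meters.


Given values:
  R = 20.7 m^2, Q = 2
Formula: d_c = 0.141 * sqrt(Q * R)
Compute Q * R = 2 * 20.7 = 41.4
Compute sqrt(41.4) = 6.4343
d_c = 0.141 * 6.4343 = 0.907

0.907 m


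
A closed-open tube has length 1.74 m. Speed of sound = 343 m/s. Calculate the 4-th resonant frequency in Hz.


Given values:
  Tube type: closed-open, L = 1.74 m, c = 343 m/s, n = 4
Formula: f_n = (2n - 1) * c / (4 * L)
Compute 2n - 1 = 2*4 - 1 = 7
Compute 4 * L = 4 * 1.74 = 6.96
f = 7 * 343 / 6.96
f = 344.97

344.97 Hz


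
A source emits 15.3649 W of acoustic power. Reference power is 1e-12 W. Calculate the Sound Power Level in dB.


Given values:
  W = 15.3649 W
  W_ref = 1e-12 W
Formula: SWL = 10 * log10(W / W_ref)
Compute ratio: W / W_ref = 15364900000000
Compute log10: log10(15364900000000) = 13.18653
Multiply: SWL = 10 * 13.18653 = 131.87

131.87 dB


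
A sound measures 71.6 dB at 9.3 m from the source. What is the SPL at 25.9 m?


Given values:
  SPL1 = 71.6 dB, r1 = 9.3 m, r2 = 25.9 m
Formula: SPL2 = SPL1 - 20 * log10(r2 / r1)
Compute ratio: r2 / r1 = 25.9 / 9.3 = 2.7849
Compute log10: log10(2.7849) = 0.44481
Compute drop: 20 * 0.44481 = 8.8962
SPL2 = 71.6 - 8.8962 = 62.7

62.7 dB


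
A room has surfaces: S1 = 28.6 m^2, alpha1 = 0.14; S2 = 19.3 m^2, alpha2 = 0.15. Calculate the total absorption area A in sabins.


Given surfaces:
  Surface 1: 28.6 * 0.14 = 4.004
  Surface 2: 19.3 * 0.15 = 2.895
Formula: A = sum(Si * alpha_i)
A = 4.004 + 2.895
A = 6.9

6.9 sabins


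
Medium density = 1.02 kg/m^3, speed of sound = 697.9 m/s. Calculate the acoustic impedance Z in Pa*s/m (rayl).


Given values:
  rho = 1.02 kg/m^3
  c = 697.9 m/s
Formula: Z = rho * c
Z = 1.02 * 697.9
Z = 711.86

711.86 rayl


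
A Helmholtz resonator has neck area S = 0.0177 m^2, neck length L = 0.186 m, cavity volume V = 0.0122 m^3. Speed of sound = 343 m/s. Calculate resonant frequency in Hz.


Given values:
  S = 0.0177 m^2, L = 0.186 m, V = 0.0122 m^3, c = 343 m/s
Formula: f = (c / (2*pi)) * sqrt(S / (V * L))
Compute V * L = 0.0122 * 0.186 = 0.0022692
Compute S / (V * L) = 0.0177 / 0.0022692 = 7.8001
Compute sqrt(7.8001) = 2.792866
Compute c / (2*pi) = 343 / 6.283185 = 54.590148
f = 54.590148 * 2.792866 = 152.46

152.46 Hz


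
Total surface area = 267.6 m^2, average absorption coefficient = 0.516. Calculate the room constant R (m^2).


Given values:
  S = 267.6 m^2, alpha = 0.516
Formula: R = S * alpha / (1 - alpha)
Numerator: 267.6 * 0.516 = 138.0816
Denominator: 1 - 0.516 = 0.484
R = 138.0816 / 0.484 = 285.29

285.29 m^2


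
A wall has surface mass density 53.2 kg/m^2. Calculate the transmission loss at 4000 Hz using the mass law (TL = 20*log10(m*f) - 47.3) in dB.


Given values:
  m = 53.2 kg/m^2, f = 4000 Hz
Formula: TL = 20 * log10(m * f) - 47.3
Compute m * f = 53.2 * 4000 = 212800.0
Compute log10(212800.0) = 5.327972
Compute 20 * 5.327972 = 106.5594
TL = 106.5594 - 47.3 = 59.26

59.26 dB


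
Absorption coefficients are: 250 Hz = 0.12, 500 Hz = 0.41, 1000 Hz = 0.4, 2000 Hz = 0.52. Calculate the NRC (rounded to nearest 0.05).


Given values:
  a_250 = 0.12, a_500 = 0.41
  a_1000 = 0.4, a_2000 = 0.52
Formula: NRC = (a250 + a500 + a1000 + a2000) / 4
Sum = 0.12 + 0.41 + 0.4 + 0.52 = 1.45
NRC = 1.45 / 4 = 0.3625
Rounded to nearest 0.05: 0.35

0.35


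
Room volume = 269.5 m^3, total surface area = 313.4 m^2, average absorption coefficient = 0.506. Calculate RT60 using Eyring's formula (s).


Given values:
  V = 269.5 m^3, S = 313.4 m^2, alpha = 0.506
Formula: RT60 = 0.161 * V / (-S * ln(1 - alpha))
Compute ln(1 - 0.506) = ln(0.494) = -0.70522
Denominator: -313.4 * -0.70522 = 221.0159
Numerator: 0.161 * 269.5 = 43.3895
RT60 = 43.3895 / 221.0159 = 0.196

0.196 s


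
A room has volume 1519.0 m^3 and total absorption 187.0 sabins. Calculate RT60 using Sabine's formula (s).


Given values:
  V = 1519.0 m^3
  A = 187.0 sabins
Formula: RT60 = 0.161 * V / A
Numerator: 0.161 * 1519.0 = 244.559
RT60 = 244.559 / 187.0 = 1.308

1.308 s


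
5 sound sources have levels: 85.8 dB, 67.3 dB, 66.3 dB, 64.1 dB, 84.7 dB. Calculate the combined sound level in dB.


Formula: L_total = 10 * log10( sum(10^(Li/10)) )
  Source 1: 10^(85.8/10) = 380189396.3206
  Source 2: 10^(67.3/10) = 5370317.9637
  Source 3: 10^(66.3/10) = 4265795.188
  Source 4: 10^(64.1/10) = 2570395.7828
  Source 5: 10^(84.7/10) = 295120922.6666
Sum of linear values = 687516827.9217
L_total = 10 * log10(687516827.9217) = 88.37

88.37 dB


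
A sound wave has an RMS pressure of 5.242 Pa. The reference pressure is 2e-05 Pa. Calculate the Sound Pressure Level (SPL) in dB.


Given values:
  p = 5.242 Pa
  p_ref = 2e-05 Pa
Formula: SPL = 20 * log10(p / p_ref)
Compute ratio: p / p_ref = 5.242 / 2e-05 = 262100
Compute log10: log10(262100) = 5.418467
Multiply: SPL = 20 * 5.418467 = 108.37

108.37 dB


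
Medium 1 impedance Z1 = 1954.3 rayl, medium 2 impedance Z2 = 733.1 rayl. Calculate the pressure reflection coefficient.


Given values:
  Z1 = 1954.3 rayl, Z2 = 733.1 rayl
Formula: R = (Z2 - Z1) / (Z2 + Z1)
Numerator: Z2 - Z1 = 733.1 - 1954.3 = -1221.2
Denominator: Z2 + Z1 = 733.1 + 1954.3 = 2687.4
R = -1221.2 / 2687.4 = -0.4544

-0.4544


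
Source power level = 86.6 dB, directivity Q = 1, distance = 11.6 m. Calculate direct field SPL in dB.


Given values:
  Lw = 86.6 dB, Q = 1, r = 11.6 m
Formula: SPL = Lw + 10 * log10(Q / (4 * pi * r^2))
Compute 4 * pi * r^2 = 4 * pi * 11.6^2 = 1690.9308
Compute Q / denom = 1 / 1690.9308 = 0.00059139
Compute 10 * log10(0.00059139) = -32.2813
SPL = 86.6 + (-32.2813) = 54.32

54.32 dB


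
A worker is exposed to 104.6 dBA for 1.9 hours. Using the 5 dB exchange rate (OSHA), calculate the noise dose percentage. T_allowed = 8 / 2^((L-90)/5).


Given values:
  L = 104.6 dBA, T = 1.9 hours
Formula: T_allowed = 8 / 2^((L - 90) / 5)
Compute exponent: (104.6 - 90) / 5 = 2.92
Compute 2^(2.92) = 7.568461
T_allowed = 8 / 7.568461 = 1.057018 hours
Dose = (T / T_allowed) * 100
Dose = (1.9 / 1.057018) * 100 = 179.75

179.75 %


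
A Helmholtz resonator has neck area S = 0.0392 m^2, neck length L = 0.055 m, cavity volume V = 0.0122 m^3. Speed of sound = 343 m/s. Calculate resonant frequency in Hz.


Given values:
  S = 0.0392 m^2, L = 0.055 m, V = 0.0122 m^3, c = 343 m/s
Formula: f = (c / (2*pi)) * sqrt(S / (V * L))
Compute V * L = 0.0122 * 0.055 = 0.000671
Compute S / (V * L) = 0.0392 / 0.000671 = 58.4203
Compute sqrt(58.4203) = 7.643317
Compute c / (2*pi) = 343 / 6.283185 = 54.590148
f = 54.590148 * 7.643317 = 417.25

417.25 Hz


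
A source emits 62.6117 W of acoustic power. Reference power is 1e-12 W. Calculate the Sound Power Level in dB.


Given values:
  W = 62.6117 W
  W_ref = 1e-12 W
Formula: SWL = 10 * log10(W / W_ref)
Compute ratio: W / W_ref = 62611700000000
Compute log10: log10(62611700000000) = 13.796655
Multiply: SWL = 10 * 13.796655 = 137.97

137.97 dB


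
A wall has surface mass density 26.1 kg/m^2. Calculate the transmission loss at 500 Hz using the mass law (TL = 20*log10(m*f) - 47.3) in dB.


Given values:
  m = 26.1 kg/m^2, f = 500 Hz
Formula: TL = 20 * log10(m * f) - 47.3
Compute m * f = 26.1 * 500 = 13050.0
Compute log10(13050.0) = 4.115611
Compute 20 * 4.115611 = 82.3122
TL = 82.3122 - 47.3 = 35.01

35.01 dB


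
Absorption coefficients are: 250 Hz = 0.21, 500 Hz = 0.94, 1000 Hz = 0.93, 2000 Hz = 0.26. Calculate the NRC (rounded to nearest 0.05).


Given values:
  a_250 = 0.21, a_500 = 0.94
  a_1000 = 0.93, a_2000 = 0.26
Formula: NRC = (a250 + a500 + a1000 + a2000) / 4
Sum = 0.21 + 0.94 + 0.93 + 0.26 = 2.34
NRC = 2.34 / 4 = 0.585
Rounded to nearest 0.05: 0.6

0.6


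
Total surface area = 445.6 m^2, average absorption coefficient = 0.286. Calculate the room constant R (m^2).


Given values:
  S = 445.6 m^2, alpha = 0.286
Formula: R = S * alpha / (1 - alpha)
Numerator: 445.6 * 0.286 = 127.4416
Denominator: 1 - 0.286 = 0.714
R = 127.4416 / 0.714 = 178.49

178.49 m^2


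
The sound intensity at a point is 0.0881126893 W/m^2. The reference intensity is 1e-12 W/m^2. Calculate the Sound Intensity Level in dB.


Given values:
  I = 0.0881126893 W/m^2
  I_ref = 1e-12 W/m^2
Formula: SIL = 10 * log10(I / I_ref)
Compute ratio: I / I_ref = 88112689300
Compute log10: log10(88112689300) = 10.945038
Multiply: SIL = 10 * 10.945038 = 109.45

109.45 dB


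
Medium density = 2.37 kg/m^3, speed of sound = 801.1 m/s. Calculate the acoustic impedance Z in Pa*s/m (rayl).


Given values:
  rho = 2.37 kg/m^3
  c = 801.1 m/s
Formula: Z = rho * c
Z = 2.37 * 801.1
Z = 1898.61

1898.61 rayl


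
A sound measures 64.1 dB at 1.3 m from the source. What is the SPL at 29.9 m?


Given values:
  SPL1 = 64.1 dB, r1 = 1.3 m, r2 = 29.9 m
Formula: SPL2 = SPL1 - 20 * log10(r2 / r1)
Compute ratio: r2 / r1 = 29.9 / 1.3 = 23.0
Compute log10: log10(23.0) = 1.361728
Compute drop: 20 * 1.361728 = 27.2346
SPL2 = 64.1 - 27.2346 = 36.87

36.87 dB


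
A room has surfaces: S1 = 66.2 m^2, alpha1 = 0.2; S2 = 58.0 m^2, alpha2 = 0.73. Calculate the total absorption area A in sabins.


Given surfaces:
  Surface 1: 66.2 * 0.2 = 13.24
  Surface 2: 58.0 * 0.73 = 42.34
Formula: A = sum(Si * alpha_i)
A = 13.24 + 42.34
A = 55.58

55.58 sabins


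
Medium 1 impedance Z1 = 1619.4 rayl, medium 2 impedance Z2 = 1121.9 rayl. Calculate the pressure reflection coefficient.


Given values:
  Z1 = 1619.4 rayl, Z2 = 1121.9 rayl
Formula: R = (Z2 - Z1) / (Z2 + Z1)
Numerator: Z2 - Z1 = 1121.9 - 1619.4 = -497.5
Denominator: Z2 + Z1 = 1121.9 + 1619.4 = 2741.3
R = -497.5 / 2741.3 = -0.1815

-0.1815


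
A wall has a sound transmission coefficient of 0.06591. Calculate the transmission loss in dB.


Given values:
  tau = 0.06591
Formula: TL = 10 * log10(1 / tau)
Compute 1 / tau = 1 / 0.06591 = 15.1722
Compute log10(15.1722) = 1.181049
TL = 10 * 1.181049 = 11.81

11.81 dB


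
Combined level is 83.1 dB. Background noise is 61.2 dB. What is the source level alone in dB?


Given values:
  L_total = 83.1 dB, L_bg = 61.2 dB
Formula: L_source = 10 * log10(10^(L_total/10) - 10^(L_bg/10))
Convert to linear:
  10^(83.1/10) = 204173794.467
  10^(61.2/10) = 1318256.7386
Difference: 204173794.467 - 1318256.7386 = 202855537.7284
L_source = 10 * log10(202855537.7284) = 83.07

83.07 dB


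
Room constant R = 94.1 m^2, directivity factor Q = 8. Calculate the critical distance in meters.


Given values:
  R = 94.1 m^2, Q = 8
Formula: d_c = 0.141 * sqrt(Q * R)
Compute Q * R = 8 * 94.1 = 752.8
Compute sqrt(752.8) = 27.4372
d_c = 0.141 * 27.4372 = 3.869

3.869 m


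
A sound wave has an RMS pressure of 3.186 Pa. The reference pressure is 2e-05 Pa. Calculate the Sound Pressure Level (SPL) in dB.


Given values:
  p = 3.186 Pa
  p_ref = 2e-05 Pa
Formula: SPL = 20 * log10(p / p_ref)
Compute ratio: p / p_ref = 3.186 / 2e-05 = 159300
Compute log10: log10(159300) = 5.202216
Multiply: SPL = 20 * 5.202216 = 104.04

104.04 dB


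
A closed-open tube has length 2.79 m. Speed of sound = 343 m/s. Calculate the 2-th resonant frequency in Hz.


Given values:
  Tube type: closed-open, L = 2.79 m, c = 343 m/s, n = 2
Formula: f_n = (2n - 1) * c / (4 * L)
Compute 2n - 1 = 2*2 - 1 = 3
Compute 4 * L = 4 * 2.79 = 11.16
f = 3 * 343 / 11.16
f = 92.2

92.2 Hz


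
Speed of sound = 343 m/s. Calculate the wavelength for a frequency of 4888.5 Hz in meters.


Given values:
  c = 343 m/s, f = 4888.5 Hz
Formula: lambda = c / f
lambda = 343 / 4888.5
lambda = 0.0702

0.0702 m


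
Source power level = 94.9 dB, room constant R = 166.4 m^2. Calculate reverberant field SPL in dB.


Given values:
  Lw = 94.9 dB, R = 166.4 m^2
Formula: SPL = Lw + 10 * log10(4 / R)
Compute 4 / R = 4 / 166.4 = 0.024038
Compute 10 * log10(0.024038) = -16.191
SPL = 94.9 + (-16.191) = 78.71

78.71 dB


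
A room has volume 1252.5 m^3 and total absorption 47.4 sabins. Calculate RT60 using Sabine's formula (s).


Given values:
  V = 1252.5 m^3
  A = 47.4 sabins
Formula: RT60 = 0.161 * V / A
Numerator: 0.161 * 1252.5 = 201.6525
RT60 = 201.6525 / 47.4 = 4.254

4.254 s


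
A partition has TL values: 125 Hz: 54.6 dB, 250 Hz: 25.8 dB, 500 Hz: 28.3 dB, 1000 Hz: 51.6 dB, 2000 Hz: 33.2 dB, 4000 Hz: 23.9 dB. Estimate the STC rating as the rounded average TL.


Given TL values at each frequency:
  125 Hz: 54.6 dB
  250 Hz: 25.8 dB
  500 Hz: 28.3 dB
  1000 Hz: 51.6 dB
  2000 Hz: 33.2 dB
  4000 Hz: 23.9 dB
Formula: STC ~ round(average of TL values)
Sum = 54.6 + 25.8 + 28.3 + 51.6 + 33.2 + 23.9 = 217.4
Average = 217.4 / 6 = 36.23
Rounded: 36

36


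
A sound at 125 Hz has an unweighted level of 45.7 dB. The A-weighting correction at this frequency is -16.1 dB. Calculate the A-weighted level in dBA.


Given values:
  SPL = 45.7 dB
  A-weighting at 125 Hz = -16.1 dB
Formula: L_A = SPL + A_weight
L_A = 45.7 + (-16.1)
L_A = 29.6

29.6 dBA


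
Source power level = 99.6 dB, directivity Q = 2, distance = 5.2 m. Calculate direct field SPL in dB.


Given values:
  Lw = 99.6 dB, Q = 2, r = 5.2 m
Formula: SPL = Lw + 10 * log10(Q / (4 * pi * r^2))
Compute 4 * pi * r^2 = 4 * pi * 5.2^2 = 339.7947
Compute Q / denom = 2 / 339.7947 = 0.00588591
Compute 10 * log10(0.00588591) = -22.3019
SPL = 99.6 + (-22.3019) = 77.3

77.3 dB


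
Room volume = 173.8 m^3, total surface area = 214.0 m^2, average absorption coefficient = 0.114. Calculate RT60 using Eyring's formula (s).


Given values:
  V = 173.8 m^3, S = 214.0 m^2, alpha = 0.114
Formula: RT60 = 0.161 * V / (-S * ln(1 - alpha))
Compute ln(1 - 0.114) = ln(0.886) = -0.121038
Denominator: -214.0 * -0.121038 = 25.9021
Numerator: 0.161 * 173.8 = 27.9818
RT60 = 27.9818 / 25.9021 = 1.08

1.08 s


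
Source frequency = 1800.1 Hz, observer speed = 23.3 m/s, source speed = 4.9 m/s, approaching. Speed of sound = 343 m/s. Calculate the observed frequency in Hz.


Given values:
  f_s = 1800.1 Hz, v_o = 23.3 m/s, v_s = 4.9 m/s
  Direction: approaching
Formula: f_o = f_s * (c + v_o) / (c - v_s)
Numerator: c + v_o = 343 + 23.3 = 366.3
Denominator: c - v_s = 343 - 4.9 = 338.1
f_o = 1800.1 * 366.3 / 338.1 = 1950.24

1950.24 Hz


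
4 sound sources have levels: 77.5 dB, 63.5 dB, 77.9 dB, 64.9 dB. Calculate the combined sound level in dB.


Formula: L_total = 10 * log10( sum(10^(Li/10)) )
  Source 1: 10^(77.5/10) = 56234132.519
  Source 2: 10^(63.5/10) = 2238721.1386
  Source 3: 10^(77.9/10) = 61659500.1861
  Source 4: 10^(64.9/10) = 3090295.4325
Sum of linear values = 123222649.2762
L_total = 10 * log10(123222649.2762) = 80.91

80.91 dB


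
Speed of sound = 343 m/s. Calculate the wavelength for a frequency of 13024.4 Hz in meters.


Given values:
  c = 343 m/s, f = 13024.4 Hz
Formula: lambda = c / f
lambda = 343 / 13024.4
lambda = 0.0263

0.0263 m


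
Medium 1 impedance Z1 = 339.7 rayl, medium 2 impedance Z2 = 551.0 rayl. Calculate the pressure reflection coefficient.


Given values:
  Z1 = 339.7 rayl, Z2 = 551.0 rayl
Formula: R = (Z2 - Z1) / (Z2 + Z1)
Numerator: Z2 - Z1 = 551.0 - 339.7 = 211.3
Denominator: Z2 + Z1 = 551.0 + 339.7 = 890.7
R = 211.3 / 890.7 = 0.2372

0.2372


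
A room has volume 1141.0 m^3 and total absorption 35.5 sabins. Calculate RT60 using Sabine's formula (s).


Given values:
  V = 1141.0 m^3
  A = 35.5 sabins
Formula: RT60 = 0.161 * V / A
Numerator: 0.161 * 1141.0 = 183.701
RT60 = 183.701 / 35.5 = 5.175

5.175 s


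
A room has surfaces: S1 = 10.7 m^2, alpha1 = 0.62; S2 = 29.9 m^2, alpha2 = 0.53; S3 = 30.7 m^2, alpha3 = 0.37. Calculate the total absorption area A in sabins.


Given surfaces:
  Surface 1: 10.7 * 0.62 = 6.634
  Surface 2: 29.9 * 0.53 = 15.847
  Surface 3: 30.7 * 0.37 = 11.359
Formula: A = sum(Si * alpha_i)
A = 6.634 + 15.847 + 11.359
A = 33.84

33.84 sabins


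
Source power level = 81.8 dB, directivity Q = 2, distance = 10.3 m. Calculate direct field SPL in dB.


Given values:
  Lw = 81.8 dB, Q = 2, r = 10.3 m
Formula: SPL = Lw + 10 * log10(Q / (4 * pi * r^2))
Compute 4 * pi * r^2 = 4 * pi * 10.3^2 = 1333.1663
Compute Q / denom = 2 / 1333.1663 = 0.00150019
Compute 10 * log10(0.00150019) = -28.2385
SPL = 81.8 + (-28.2385) = 53.56

53.56 dB


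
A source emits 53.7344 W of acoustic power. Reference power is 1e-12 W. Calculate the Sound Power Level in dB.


Given values:
  W = 53.7344 W
  W_ref = 1e-12 W
Formula: SWL = 10 * log10(W / W_ref)
Compute ratio: W / W_ref = 53734400000000
Compute log10: log10(53734400000000) = 13.730252
Multiply: SWL = 10 * 13.730252 = 137.3

137.3 dB


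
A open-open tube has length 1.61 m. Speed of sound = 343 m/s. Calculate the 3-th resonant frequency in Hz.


Given values:
  Tube type: open-open, L = 1.61 m, c = 343 m/s, n = 3
Formula: f_n = n * c / (2 * L)
Compute 2 * L = 2 * 1.61 = 3.22
f = 3 * 343 / 3.22
f = 319.57

319.57 Hz


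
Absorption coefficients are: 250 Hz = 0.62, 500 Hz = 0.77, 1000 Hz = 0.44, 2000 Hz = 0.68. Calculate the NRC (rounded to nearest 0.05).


Given values:
  a_250 = 0.62, a_500 = 0.77
  a_1000 = 0.44, a_2000 = 0.68
Formula: NRC = (a250 + a500 + a1000 + a2000) / 4
Sum = 0.62 + 0.77 + 0.44 + 0.68 = 2.51
NRC = 2.51 / 4 = 0.6275
Rounded to nearest 0.05: 0.65

0.65


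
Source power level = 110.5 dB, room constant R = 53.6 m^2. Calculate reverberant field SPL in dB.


Given values:
  Lw = 110.5 dB, R = 53.6 m^2
Formula: SPL = Lw + 10 * log10(4 / R)
Compute 4 / R = 4 / 53.6 = 0.074627
Compute 10 * log10(0.074627) = -11.271
SPL = 110.5 + (-11.271) = 99.23

99.23 dB


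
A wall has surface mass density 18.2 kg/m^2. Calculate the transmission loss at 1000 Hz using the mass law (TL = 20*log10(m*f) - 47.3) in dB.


Given values:
  m = 18.2 kg/m^2, f = 1000 Hz
Formula: TL = 20 * log10(m * f) - 47.3
Compute m * f = 18.2 * 1000 = 18200.0
Compute log10(18200.0) = 4.260071
Compute 20 * 4.260071 = 85.2014
TL = 85.2014 - 47.3 = 37.9

37.9 dB


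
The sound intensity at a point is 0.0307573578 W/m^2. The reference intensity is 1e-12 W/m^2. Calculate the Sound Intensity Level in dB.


Given values:
  I = 0.0307573578 W/m^2
  I_ref = 1e-12 W/m^2
Formula: SIL = 10 * log10(I / I_ref)
Compute ratio: I / I_ref = 30757357800
Compute log10: log10(30757357800) = 10.487949
Multiply: SIL = 10 * 10.487949 = 104.88

104.88 dB


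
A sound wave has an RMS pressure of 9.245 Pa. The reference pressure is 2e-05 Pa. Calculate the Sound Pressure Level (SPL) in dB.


Given values:
  p = 9.245 Pa
  p_ref = 2e-05 Pa
Formula: SPL = 20 * log10(p / p_ref)
Compute ratio: p / p_ref = 9.245 / 2e-05 = 462250
Compute log10: log10(462250) = 5.664877
Multiply: SPL = 20 * 5.664877 = 113.3

113.3 dB


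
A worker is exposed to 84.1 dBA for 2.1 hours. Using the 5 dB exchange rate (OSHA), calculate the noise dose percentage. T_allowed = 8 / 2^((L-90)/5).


Given values:
  L = 84.1 dBA, T = 2.1 hours
Formula: T_allowed = 8 / 2^((L - 90) / 5)
Compute exponent: (84.1 - 90) / 5 = -1.18
Compute 2^(-1.18) = 0.441351
T_allowed = 8 / 0.441351 = 18.126163 hours
Dose = (T / T_allowed) * 100
Dose = (2.1 / 18.126163) * 100 = 11.59

11.59 %


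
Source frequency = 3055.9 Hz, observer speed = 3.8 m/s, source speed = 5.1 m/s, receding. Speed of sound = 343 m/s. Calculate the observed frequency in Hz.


Given values:
  f_s = 3055.9 Hz, v_o = 3.8 m/s, v_s = 5.1 m/s
  Direction: receding
Formula: f_o = f_s * (c - v_o) / (c + v_s)
Numerator: c - v_o = 343 - 3.8 = 339.2
Denominator: c + v_s = 343 + 5.1 = 348.1
f_o = 3055.9 * 339.2 / 348.1 = 2977.77

2977.77 Hz


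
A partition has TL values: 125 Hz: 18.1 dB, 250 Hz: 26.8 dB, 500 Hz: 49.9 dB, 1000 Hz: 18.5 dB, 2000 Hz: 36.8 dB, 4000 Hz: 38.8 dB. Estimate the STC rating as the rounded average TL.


Given TL values at each frequency:
  125 Hz: 18.1 dB
  250 Hz: 26.8 dB
  500 Hz: 49.9 dB
  1000 Hz: 18.5 dB
  2000 Hz: 36.8 dB
  4000 Hz: 38.8 dB
Formula: STC ~ round(average of TL values)
Sum = 18.1 + 26.8 + 49.9 + 18.5 + 36.8 + 38.8 = 188.9
Average = 188.9 / 6 = 31.48
Rounded: 31

31


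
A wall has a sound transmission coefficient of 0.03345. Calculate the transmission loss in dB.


Given values:
  tau = 0.03345
Formula: TL = 10 * log10(1 / tau)
Compute 1 / tau = 1 / 0.03345 = 29.8954
Compute log10(29.8954) = 1.475604
TL = 10 * 1.475604 = 14.76

14.76 dB


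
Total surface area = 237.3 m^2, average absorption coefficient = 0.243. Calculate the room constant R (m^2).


Given values:
  S = 237.3 m^2, alpha = 0.243
Formula: R = S * alpha / (1 - alpha)
Numerator: 237.3 * 0.243 = 57.6639
Denominator: 1 - 0.243 = 0.757
R = 57.6639 / 0.757 = 76.17

76.17 m^2


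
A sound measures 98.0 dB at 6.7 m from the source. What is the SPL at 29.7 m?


Given values:
  SPL1 = 98.0 dB, r1 = 6.7 m, r2 = 29.7 m
Formula: SPL2 = SPL1 - 20 * log10(r2 / r1)
Compute ratio: r2 / r1 = 29.7 / 6.7 = 4.4328
Compute log10: log10(4.4328) = 0.646678
Compute drop: 20 * 0.646678 = 12.9336
SPL2 = 98.0 - 12.9336 = 85.07

85.07 dB


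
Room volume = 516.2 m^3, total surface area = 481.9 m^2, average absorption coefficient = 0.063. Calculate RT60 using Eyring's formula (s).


Given values:
  V = 516.2 m^3, S = 481.9 m^2, alpha = 0.063
Formula: RT60 = 0.161 * V / (-S * ln(1 - alpha))
Compute ln(1 - 0.063) = ln(0.937) = -0.065072
Denominator: -481.9 * -0.065072 = 31.3582
Numerator: 0.161 * 516.2 = 83.1082
RT60 = 83.1082 / 31.3582 = 2.65

2.65 s


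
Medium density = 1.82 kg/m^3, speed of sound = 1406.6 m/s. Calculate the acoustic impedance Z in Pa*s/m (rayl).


Given values:
  rho = 1.82 kg/m^3
  c = 1406.6 m/s
Formula: Z = rho * c
Z = 1.82 * 1406.6
Z = 2560.01

2560.01 rayl


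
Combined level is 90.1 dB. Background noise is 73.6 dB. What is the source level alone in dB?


Given values:
  L_total = 90.1 dB, L_bg = 73.6 dB
Formula: L_source = 10 * log10(10^(L_total/10) - 10^(L_bg/10))
Convert to linear:
  10^(90.1/10) = 1023292992.2808
  10^(73.6/10) = 22908676.5277
Difference: 1023292992.2808 - 22908676.5277 = 1000384315.7531
L_source = 10 * log10(1000384315.7531) = 90.0

90.0 dB


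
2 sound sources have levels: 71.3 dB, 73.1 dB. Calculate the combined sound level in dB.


Formula: L_total = 10 * log10( sum(10^(Li/10)) )
  Source 1: 10^(71.3/10) = 13489628.8259
  Source 2: 10^(73.1/10) = 20417379.4467
Sum of linear values = 33907008.2726
L_total = 10 * log10(33907008.2726) = 75.3

75.3 dB


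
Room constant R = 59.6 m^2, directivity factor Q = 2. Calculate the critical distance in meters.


Given values:
  R = 59.6 m^2, Q = 2
Formula: d_c = 0.141 * sqrt(Q * R)
Compute Q * R = 2 * 59.6 = 119.2
Compute sqrt(119.2) = 10.9179
d_c = 0.141 * 10.9179 = 1.539

1.539 m


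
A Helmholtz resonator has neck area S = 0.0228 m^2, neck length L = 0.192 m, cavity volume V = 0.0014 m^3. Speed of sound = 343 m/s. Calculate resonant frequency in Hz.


Given values:
  S = 0.0228 m^2, L = 0.192 m, V = 0.0014 m^3, c = 343 m/s
Formula: f = (c / (2*pi)) * sqrt(S / (V * L))
Compute V * L = 0.0014 * 0.192 = 0.0002688
Compute S / (V * L) = 0.0228 / 0.0002688 = 84.8214
Compute sqrt(84.8214) = 9.209853
Compute c / (2*pi) = 343 / 6.283185 = 54.590148
f = 54.590148 * 9.209853 = 502.77

502.77 Hz
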